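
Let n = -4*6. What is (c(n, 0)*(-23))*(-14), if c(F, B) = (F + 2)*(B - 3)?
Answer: 21252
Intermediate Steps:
n = -24
c(F, B) = (-3 + B)*(2 + F) (c(F, B) = (2 + F)*(-3 + B) = (-3 + B)*(2 + F))
(c(n, 0)*(-23))*(-14) = ((-6 - 3*(-24) + 2*0 + 0*(-24))*(-23))*(-14) = ((-6 + 72 + 0 + 0)*(-23))*(-14) = (66*(-23))*(-14) = -1518*(-14) = 21252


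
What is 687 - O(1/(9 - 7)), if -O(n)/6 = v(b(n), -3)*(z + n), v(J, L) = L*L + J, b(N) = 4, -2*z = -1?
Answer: 765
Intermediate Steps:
z = ½ (z = -½*(-1) = ½ ≈ 0.50000)
v(J, L) = J + L² (v(J, L) = L² + J = J + L²)
O(n) = -39 - 78*n (O(n) = -6*(4 + (-3)²)*(½ + n) = -6*(4 + 9)*(½ + n) = -78*(½ + n) = -6*(13/2 + 13*n) = -39 - 78*n)
687 - O(1/(9 - 7)) = 687 - (-39 - 78/(9 - 7)) = 687 - (-39 - 78/2) = 687 - (-39 - 78*½) = 687 - (-39 - 39) = 687 - 1*(-78) = 687 + 78 = 765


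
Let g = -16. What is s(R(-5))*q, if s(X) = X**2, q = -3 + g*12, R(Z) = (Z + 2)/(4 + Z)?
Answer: -1755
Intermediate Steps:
R(Z) = (2 + Z)/(4 + Z)
q = -195 (q = -3 - 16*12 = -3 - 192 = -195)
s(R(-5))*q = ((2 - 5)/(4 - 5))**2*(-195) = (-3/(-1))**2*(-195) = (-1*(-3))**2*(-195) = 3**2*(-195) = 9*(-195) = -1755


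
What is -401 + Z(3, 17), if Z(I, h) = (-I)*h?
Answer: -452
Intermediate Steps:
Z(I, h) = -I*h
-401 + Z(3, 17) = -401 - 1*3*17 = -401 - 51 = -452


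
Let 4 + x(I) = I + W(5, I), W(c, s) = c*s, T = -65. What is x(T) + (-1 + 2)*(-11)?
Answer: -405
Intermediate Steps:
x(I) = -4 + 6*I (x(I) = -4 + (I + 5*I) = -4 + 6*I)
x(T) + (-1 + 2)*(-11) = (-4 + 6*(-65)) + (-1 + 2)*(-11) = (-4 - 390) + 1*(-11) = -394 - 11 = -405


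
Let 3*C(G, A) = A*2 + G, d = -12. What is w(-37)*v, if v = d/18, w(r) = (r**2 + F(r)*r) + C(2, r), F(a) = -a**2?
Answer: -103996/3 ≈ -34665.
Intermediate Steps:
C(G, A) = G/3 + 2*A/3 (C(G, A) = (A*2 + G)/3 = (2*A + G)/3 = (G + 2*A)/3 = G/3 + 2*A/3)
w(r) = 2/3 + r**2 - r**3 + 2*r/3 (w(r) = (r**2 + (-r**2)*r) + ((1/3)*2 + 2*r/3) = (r**2 - r**3) + (2/3 + 2*r/3) = 2/3 + r**2 - r**3 + 2*r/3)
v = -2/3 (v = -12/18 = -12*1/18 = -2/3 ≈ -0.66667)
w(-37)*v = (2/3 + (-37)**2 - 1*(-37)**3 + (2/3)*(-37))*(-2/3) = (2/3 + 1369 - 1*(-50653) - 74/3)*(-2/3) = (2/3 + 1369 + 50653 - 74/3)*(-2/3) = 51998*(-2/3) = -103996/3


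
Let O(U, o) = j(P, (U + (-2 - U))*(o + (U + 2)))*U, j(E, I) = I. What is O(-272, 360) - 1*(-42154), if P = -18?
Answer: 91114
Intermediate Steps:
O(U, o) = U*(-4 - 2*U - 2*o) (O(U, o) = ((U + (-2 - U))*(o + (U + 2)))*U = (-2*(o + (2 + U)))*U = (-2*(2 + U + o))*U = (-4 - 2*U - 2*o)*U = U*(-4 - 2*U - 2*o))
O(-272, 360) - 1*(-42154) = -2*(-272)*(2 - 272 + 360) - 1*(-42154) = -2*(-272)*90 + 42154 = 48960 + 42154 = 91114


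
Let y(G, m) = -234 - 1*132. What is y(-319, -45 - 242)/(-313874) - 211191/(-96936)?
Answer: 11053807085/5070948344 ≈ 2.1798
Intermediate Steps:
y(G, m) = -366 (y(G, m) = -234 - 132 = -366)
y(-319, -45 - 242)/(-313874) - 211191/(-96936) = -366/(-313874) - 211191/(-96936) = -366*(-1/313874) - 211191*(-1/96936) = 183/156937 + 70397/32312 = 11053807085/5070948344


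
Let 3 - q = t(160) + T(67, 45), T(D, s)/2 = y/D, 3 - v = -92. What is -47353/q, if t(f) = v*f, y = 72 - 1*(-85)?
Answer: 3172651/1018513 ≈ 3.1150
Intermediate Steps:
v = 95 (v = 3 - 1*(-92) = 3 + 92 = 95)
y = 157 (y = 72 + 85 = 157)
T(D, s) = 314/D (T(D, s) = 2*(157/D) = 314/D)
t(f) = 95*f
q = -1018513/67 (q = 3 - (95*160 + 314/67) = 3 - (15200 + 314*(1/67)) = 3 - (15200 + 314/67) = 3 - 1*1018714/67 = 3 - 1018714/67 = -1018513/67 ≈ -15202.)
-47353/q = -47353/(-1018513/67) = -47353*(-67/1018513) = 3172651/1018513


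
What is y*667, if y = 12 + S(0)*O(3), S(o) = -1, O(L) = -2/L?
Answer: 25346/3 ≈ 8448.7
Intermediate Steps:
y = 38/3 (y = 12 - (-2)/3 = 12 - 1*(-⅔) = 12 + ⅔ = 38/3 ≈ 12.667)
y*667 = (38/3)*667 = 25346/3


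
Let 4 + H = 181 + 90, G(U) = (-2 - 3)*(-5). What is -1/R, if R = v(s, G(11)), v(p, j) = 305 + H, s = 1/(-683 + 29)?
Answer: -1/572 ≈ -0.0017483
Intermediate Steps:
G(U) = 25 (G(U) = -5*(-5) = 25)
s = -1/654 (s = 1/(-654) = -1/654 ≈ -0.0015291)
H = 267 (H = -4 + (181 + 90) = -4 + 271 = 267)
v(p, j) = 572 (v(p, j) = 305 + 267 = 572)
R = 572
-1/R = -1/572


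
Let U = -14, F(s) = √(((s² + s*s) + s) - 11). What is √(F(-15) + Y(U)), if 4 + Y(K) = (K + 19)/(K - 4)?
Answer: √(-154 + 72*√106)/6 ≈ 4.0390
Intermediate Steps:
F(s) = √(-11 + s + 2*s²) (F(s) = √(((s² + s²) + s) - 11) = √((2*s² + s) - 11) = √((s + 2*s²) - 11) = √(-11 + s + 2*s²))
Y(K) = -4 + (19 + K)/(-4 + K) (Y(K) = -4 + (K + 19)/(K - 4) = -4 + (19 + K)/(-4 + K))
√(F(-15) + Y(U)) = √(√(-11 - 15 + 2*(-15)²) + (35 - 3*(-14))/(-4 - 14)) = √(√(-11 - 15 + 2*225) + (35 + 42)/(-18)) = √(√(-11 - 15 + 450) - 1/18*77) = √(√424 - 77/18) = √(2*√106 - 77/18) = √(-77/18 + 2*√106)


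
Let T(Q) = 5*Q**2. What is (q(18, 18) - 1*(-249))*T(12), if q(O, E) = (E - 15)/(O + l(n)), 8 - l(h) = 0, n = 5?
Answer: 2331720/13 ≈ 1.7936e+5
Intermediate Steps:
l(h) = 8 (l(h) = 8 - 1*0 = 8 + 0 = 8)
q(O, E) = (-15 + E)/(8 + O) (q(O, E) = (E - 15)/(O + 8) = (-15 + E)/(8 + O))
(q(18, 18) - 1*(-249))*T(12) = ((-15 + 18)/(8 + 18) - 1*(-249))*(5*12**2) = (3/26 + 249)*(5*144) = ((1/26)*3 + 249)*720 = (3/26 + 249)*720 = (6477/26)*720 = 2331720/13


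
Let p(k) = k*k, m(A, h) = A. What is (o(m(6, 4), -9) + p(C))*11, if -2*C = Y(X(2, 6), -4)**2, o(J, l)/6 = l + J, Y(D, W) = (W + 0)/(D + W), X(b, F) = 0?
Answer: -781/4 ≈ -195.25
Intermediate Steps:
Y(D, W) = W/(D + W)
o(J, l) = 6*J + 6*l (o(J, l) = 6*(l + J) = 6*(J + l) = 6*J + 6*l)
C = -1/2 (C = -16/(0 - 4)**2/2 = -1**2/2 = -(-4*(-1/4))**2/2 = -1/2*1**2 = -1/2*1 = -1/2 ≈ -0.50000)
p(k) = k**2
(o(m(6, 4), -9) + p(C))*11 = ((6*6 + 6*(-9)) + (-1/2)**2)*11 = ((36 - 54) + 1/4)*11 = (-18 + 1/4)*11 = -71/4*11 = -781/4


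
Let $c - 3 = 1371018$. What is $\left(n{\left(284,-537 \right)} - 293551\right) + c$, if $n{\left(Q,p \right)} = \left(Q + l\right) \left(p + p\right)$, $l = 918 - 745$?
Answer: $586652$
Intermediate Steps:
$l = 173$
$n{\left(Q,p \right)} = 2 p \left(173 + Q\right)$ ($n{\left(Q,p \right)} = \left(Q + 173\right) \left(p + p\right) = \left(173 + Q\right) 2 p = 2 p \left(173 + Q\right)$)
$c = 1371021$ ($c = 3 + 1371018 = 1371021$)
$\left(n{\left(284,-537 \right)} - 293551\right) + c = \left(2 \left(-537\right) \left(173 + 284\right) - 293551\right) + 1371021 = \left(2 \left(-537\right) 457 - 293551\right) + 1371021 = \left(-490818 - 293551\right) + 1371021 = -784369 + 1371021 = 586652$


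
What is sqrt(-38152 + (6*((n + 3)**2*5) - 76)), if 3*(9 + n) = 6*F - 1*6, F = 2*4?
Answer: 2*I*sqrt(9077) ≈ 190.55*I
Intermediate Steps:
F = 8
n = 5 (n = -9 + (6*8 - 1*6)/3 = -9 + (48 - 6)/3 = -9 + (1/3)*42 = -9 + 14 = 5)
sqrt(-38152 + (6*((n + 3)**2*5) - 76)) = sqrt(-38152 + (6*((5 + 3)**2*5) - 76)) = sqrt(-38152 + (6*(8**2*5) - 76)) = sqrt(-38152 + (6*(64*5) - 76)) = sqrt(-38152 + (6*320 - 76)) = sqrt(-38152 + (1920 - 76)) = sqrt(-38152 + 1844) = sqrt(-36308) = 2*I*sqrt(9077)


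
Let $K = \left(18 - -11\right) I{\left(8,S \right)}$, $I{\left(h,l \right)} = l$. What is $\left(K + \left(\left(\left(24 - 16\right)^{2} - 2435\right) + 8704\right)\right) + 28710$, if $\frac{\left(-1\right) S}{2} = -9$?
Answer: $35565$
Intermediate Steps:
$S = 18$ ($S = \left(-2\right) \left(-9\right) = 18$)
$K = 522$ ($K = \left(18 - -11\right) 18 = \left(18 + \left(-11 + 22\right)\right) 18 = \left(18 + 11\right) 18 = 29 \cdot 18 = 522$)
$\left(K + \left(\left(\left(24 - 16\right)^{2} - 2435\right) + 8704\right)\right) + 28710 = \left(522 + \left(\left(\left(24 - 16\right)^{2} - 2435\right) + 8704\right)\right) + 28710 = \left(522 + \left(\left(8^{2} - 2435\right) + 8704\right)\right) + 28710 = \left(522 + \left(\left(64 - 2435\right) + 8704\right)\right) + 28710 = \left(522 + \left(-2371 + 8704\right)\right) + 28710 = \left(522 + 6333\right) + 28710 = 6855 + 28710 = 35565$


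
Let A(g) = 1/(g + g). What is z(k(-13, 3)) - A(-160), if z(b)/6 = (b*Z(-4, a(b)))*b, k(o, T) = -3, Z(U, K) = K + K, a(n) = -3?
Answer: -103679/320 ≈ -324.00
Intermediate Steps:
Z(U, K) = 2*K
A(g) = 1/(2*g)
z(b) = -36*b² (z(b) = 6*((b*(2*(-3)))*b) = 6*((b*(-6))*b) = 6*((-6*b)*b) = 6*(-6*b²) = -36*b²)
z(k(-13, 3)) - A(-160) = -36*(-3)² - 1/(2*(-160)) = -36*9 - (-1)/(2*160) = -324 - 1*(-1/320) = -324 + 1/320 = -103679/320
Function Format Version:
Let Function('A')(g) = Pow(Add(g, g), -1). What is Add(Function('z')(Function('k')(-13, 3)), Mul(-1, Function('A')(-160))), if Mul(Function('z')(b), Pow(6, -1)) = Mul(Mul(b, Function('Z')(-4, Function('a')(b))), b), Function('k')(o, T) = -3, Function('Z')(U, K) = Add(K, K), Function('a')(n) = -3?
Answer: Rational(-103679, 320) ≈ -324.00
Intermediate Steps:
Function('Z')(U, K) = Mul(2, K)
Function('A')(g) = Mul(Rational(1, 2), Pow(g, -1)) (Function('A')(g) = Pow(Mul(2, g), -1) = Mul(Rational(1, 2), Pow(g, -1)))
Function('z')(b) = Mul(-36, Pow(b, 2)) (Function('z')(b) = Mul(6, Mul(Mul(b, Mul(2, -3)), b)) = Mul(6, Mul(Mul(b, -6), b)) = Mul(6, Mul(Mul(-6, b), b)) = Mul(6, Mul(-6, Pow(b, 2))) = Mul(-36, Pow(b, 2)))
Add(Function('z')(Function('k')(-13, 3)), Mul(-1, Function('A')(-160))) = Add(Mul(-36, Pow(-3, 2)), Mul(-1, Mul(Rational(1, 2), Pow(-160, -1)))) = Add(Mul(-36, 9), Mul(-1, Mul(Rational(1, 2), Rational(-1, 160)))) = Add(-324, Mul(-1, Rational(-1, 320))) = Add(-324, Rational(1, 320)) = Rational(-103679, 320)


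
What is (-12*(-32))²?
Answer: 147456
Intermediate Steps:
(-12*(-32))² = 384² = 147456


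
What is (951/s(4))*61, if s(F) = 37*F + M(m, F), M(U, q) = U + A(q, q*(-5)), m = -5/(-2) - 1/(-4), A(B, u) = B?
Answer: 232044/619 ≈ 374.87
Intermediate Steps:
m = 11/4 (m = -5*(-½) - 1*(-¼) = 5/2 + ¼ = 11/4 ≈ 2.7500)
M(U, q) = U + q
s(F) = 11/4 + 38*F (s(F) = 37*F + (11/4 + F) = 11/4 + 38*F)
(951/s(4))*61 = (951/(11/4 + 38*4))*61 = (951/(11/4 + 152))*61 = (951/(619/4))*61 = (951*(4/619))*61 = (3804/619)*61 = 232044/619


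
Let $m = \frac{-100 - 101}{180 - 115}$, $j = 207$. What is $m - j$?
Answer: $- \frac{13656}{65} \approx -210.09$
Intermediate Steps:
$m = - \frac{201}{65} \approx -3.0923$
$m - j = - \frac{201}{65} - 207 = - \frac{13656}{65}$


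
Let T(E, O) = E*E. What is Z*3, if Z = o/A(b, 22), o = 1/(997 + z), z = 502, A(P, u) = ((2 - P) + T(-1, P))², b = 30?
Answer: 1/364257 ≈ 2.7453e-6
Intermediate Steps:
T(E, O) = E²
A(P, u) = (3 - P)² (A(P, u) = ((2 - P) + (-1)²)² = ((2 - P) + 1)² = (3 - P)²)
o = 1/1499 (o = 1/(997 + 502) = 1/1499 ≈ 0.00066711)
Z = 1/1092771 (Z = 1/(1499*((3 - 1*30)²)) = 1/(1499*((3 - 30)²)) = 1/(1499*((-27)²)) = (1/1499)/729 = (1/1499)*(1/729) = 1/1092771 ≈ 9.1510e-7)
Z*3 = (1/1092771)*3 = 1/364257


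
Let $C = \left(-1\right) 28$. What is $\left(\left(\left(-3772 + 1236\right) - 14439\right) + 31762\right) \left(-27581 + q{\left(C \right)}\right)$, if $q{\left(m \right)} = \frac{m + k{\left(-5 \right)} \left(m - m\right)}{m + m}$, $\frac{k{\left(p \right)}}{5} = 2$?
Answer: $- \frac{815665707}{2} \approx -4.0783 \cdot 10^{8}$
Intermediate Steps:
$k{\left(p \right)} = 10$ ($k{\left(p \right)} = 5 \cdot 2 = 10$)
$C = -28$
$q{\left(m \right)} = \frac{1}{2}$ ($q{\left(m \right)} = \frac{m + 10 \left(m - m\right)}{m + m} = \frac{m + 10 \cdot 0}{2 m} = \left(m + 0\right) \frac{1}{2 m} = m \frac{1}{2 m} = \frac{1}{2}$)
$\left(\left(\left(-3772 + 1236\right) - 14439\right) + 31762\right) \left(-27581 + q{\left(C \right)}\right) = \left(\left(\left(-3772 + 1236\right) - 14439\right) + 31762\right) \left(-27581 + \frac{1}{2}\right) = \left(\left(-2536 - 14439\right) + 31762\right) \left(- \frac{55161}{2}\right) = \left(-16975 + 31762\right) \left(- \frac{55161}{2}\right) = 14787 \left(- \frac{55161}{2}\right) = - \frac{815665707}{2}$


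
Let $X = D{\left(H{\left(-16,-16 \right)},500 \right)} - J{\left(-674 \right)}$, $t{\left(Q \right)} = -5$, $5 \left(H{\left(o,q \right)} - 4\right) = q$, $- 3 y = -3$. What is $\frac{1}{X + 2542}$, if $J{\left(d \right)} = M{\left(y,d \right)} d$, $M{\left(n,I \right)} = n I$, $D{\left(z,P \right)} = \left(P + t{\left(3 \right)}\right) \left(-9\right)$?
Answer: $- \frac{1}{456189} \approx -2.1921 \cdot 10^{-6}$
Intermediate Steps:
$y = 1$ ($y = \left(- \frac{1}{3}\right) \left(-3\right) = 1$)
$H{\left(o,q \right)} = 4 + \frac{q}{5}$
$D{\left(z,P \right)} = 45 - 9 P$ ($D{\left(z,P \right)} = \left(P - 5\right) \left(-9\right) = \left(-5 + P\right) \left(-9\right) = 45 - 9 P$)
$M{\left(n,I \right)} = I n$
$J{\left(d \right)} = d^{2}$ ($J{\left(d \right)} = d 1 d = d d = d^{2}$)
$X = -458731$ ($X = \left(45 - 4500\right) - \left(-674\right)^{2} = \left(45 - 4500\right) - 454276 = -4455 - 454276 = -458731$)
$\frac{1}{X + 2542} = \frac{1}{-458731 + 2542} = \frac{1}{-456189} = - \frac{1}{456189}$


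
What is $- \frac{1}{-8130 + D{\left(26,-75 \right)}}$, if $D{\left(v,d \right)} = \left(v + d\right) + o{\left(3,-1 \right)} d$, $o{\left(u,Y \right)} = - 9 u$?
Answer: $\frac{1}{6154} \approx 0.0001625$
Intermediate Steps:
$D{\left(v,d \right)} = v - 26 d$ ($D{\left(v,d \right)} = \left(v + d\right) + \left(-9\right) 3 d = \left(d + v\right) - 27 d = v - 26 d$)
$- \frac{1}{-8130 + D{\left(26,-75 \right)}} = - \frac{1}{-8130 + \left(26 - -1950\right)} = - \frac{1}{-8130 + \left(26 + 1950\right)} = - \frac{1}{-8130 + 1976} = - \frac{1}{-6154} = \left(-1\right) \left(- \frac{1}{6154}\right) = \frac{1}{6154}$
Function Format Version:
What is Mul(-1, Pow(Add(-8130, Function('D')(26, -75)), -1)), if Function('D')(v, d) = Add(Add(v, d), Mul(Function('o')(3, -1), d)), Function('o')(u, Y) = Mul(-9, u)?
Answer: Rational(1, 6154) ≈ 0.00016250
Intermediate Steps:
Function('D')(v, d) = Add(v, Mul(-26, d)) (Function('D')(v, d) = Add(Add(v, d), Mul(Mul(-9, 3), d)) = Add(Add(d, v), Mul(-27, d)) = Add(v, Mul(-26, d)))
Mul(-1, Pow(Add(-8130, Function('D')(26, -75)), -1)) = Mul(-1, Pow(Add(-8130, Add(26, Mul(-26, -75))), -1)) = Mul(-1, Pow(Add(-8130, Add(26, 1950)), -1)) = Mul(-1, Pow(Add(-8130, 1976), -1)) = Mul(-1, Pow(-6154, -1)) = Mul(-1, Rational(-1, 6154)) = Rational(1, 6154)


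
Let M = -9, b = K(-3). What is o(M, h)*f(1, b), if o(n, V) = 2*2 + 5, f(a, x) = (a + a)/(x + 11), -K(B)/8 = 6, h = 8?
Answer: -18/37 ≈ -0.48649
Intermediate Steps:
K(B) = -48 (K(B) = -8*6 = -48)
b = -48
f(a, x) = 2*a/(11 + x) (f(a, x) = (2*a)/(11 + x) = 2*a/(11 + x))
o(n, V) = 9 (o(n, V) = 4 + 5 = 9)
o(M, h)*f(1, b) = 9*(2*1/(11 - 48)) = 9*(2*1/(-37)) = 9*(2*1*(-1/37)) = 9*(-2/37) = -18/37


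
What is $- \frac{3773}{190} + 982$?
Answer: $\frac{182807}{190} \approx 962.14$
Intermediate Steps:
$- \frac{3773}{190} + 982 = \frac{182807}{190}$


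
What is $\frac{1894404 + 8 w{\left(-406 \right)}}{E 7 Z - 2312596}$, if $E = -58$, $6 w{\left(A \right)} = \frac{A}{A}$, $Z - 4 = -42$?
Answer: $- \frac{355201}{430719} \approx -0.82467$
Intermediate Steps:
$Z = -38$ ($Z = 4 - 42 = -38$)
$w{\left(A \right)} = \frac{1}{6}$ ($w{\left(A \right)} = \frac{A \frac{1}{A}}{6} = \frac{1}{6} \cdot 1 = \frac{1}{6}$)
$\frac{1894404 + 8 w{\left(-406 \right)}}{E 7 Z - 2312596} = \frac{1894404 + 8 \cdot \frac{1}{6}}{\left(-58\right) 7 \left(-38\right) - 2312596} = \frac{1894404 + \frac{4}{3}}{\left(-406\right) \left(-38\right) - 2312596} = \frac{5683216}{3 \left(15428 - 2312596\right)} = \frac{5683216}{3 \left(-2297168\right)} = \frac{5683216}{3} \left(- \frac{1}{2297168}\right) = - \frac{355201}{430719}$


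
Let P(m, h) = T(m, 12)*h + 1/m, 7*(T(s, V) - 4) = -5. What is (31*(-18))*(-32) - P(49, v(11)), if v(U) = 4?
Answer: 874299/49 ≈ 17843.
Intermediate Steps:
T(s, V) = 23/7 (T(s, V) = 4 + (⅐)*(-5) = 4 - 5/7 = 23/7)
P(m, h) = 1/m + 23*h/7 (P(m, h) = 23*h/7 + 1/m = 1/m + 23*h/7)
(31*(-18))*(-32) - P(49, v(11)) = (31*(-18))*(-32) - (1/49 + (23/7)*4) = -558*(-32) - (1/49 + 92/7) = 17856 - 1*645/49 = 17856 - 645/49 = 874299/49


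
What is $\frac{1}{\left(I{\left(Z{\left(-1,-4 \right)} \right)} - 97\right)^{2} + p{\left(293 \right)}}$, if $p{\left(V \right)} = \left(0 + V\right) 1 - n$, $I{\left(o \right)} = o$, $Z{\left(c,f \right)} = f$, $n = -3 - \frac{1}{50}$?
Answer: $\frac{50}{524851} \approx 9.5265 \cdot 10^{-5}$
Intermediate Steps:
$n = - \frac{151}{50}$ ($n = -3 - \frac{1}{50} = - \frac{151}{50} \approx -3.02$)
$p{\left(V \right)} = \frac{151}{50} + V$ ($p{\left(V \right)} = \left(0 + V\right) 1 - - \frac{151}{50} = V 1 + \frac{151}{50} = V + \frac{151}{50} = \frac{151}{50} + V$)
$\frac{1}{\left(I{\left(Z{\left(-1,-4 \right)} \right)} - 97\right)^{2} + p{\left(293 \right)}} = \frac{1}{\left(-4 - 97\right)^{2} + \left(\frac{151}{50} + 293\right)} = \frac{1}{\left(-101\right)^{2} + \frac{14801}{50}} = \frac{1}{10201 + \frac{14801}{50}} = \frac{1}{\frac{524851}{50}} = \frac{50}{524851}$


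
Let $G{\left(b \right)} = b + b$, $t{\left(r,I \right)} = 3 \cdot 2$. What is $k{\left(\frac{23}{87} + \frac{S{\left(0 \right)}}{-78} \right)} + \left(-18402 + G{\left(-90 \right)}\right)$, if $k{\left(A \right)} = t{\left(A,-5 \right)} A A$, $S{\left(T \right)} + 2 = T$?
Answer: $- \frac{7922908066}{426387} \approx -18582.0$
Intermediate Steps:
$t{\left(r,I \right)} = 6$
$S{\left(T \right)} = -2 + T$
$G{\left(b \right)} = 2 b$
$k{\left(A \right)} = 6 A^{2}$ ($k{\left(A \right)} = 6 A A = 6 A^{2}$)
$k{\left(\frac{23}{87} + \frac{S{\left(0 \right)}}{-78} \right)} + \left(-18402 + G{\left(-90 \right)}\right) = 6 \left(\frac{23}{87} + \frac{-2 + 0}{-78}\right)^{2} + \left(-18402 + 2 \left(-90\right)\right) = 6 \left(23 \cdot \frac{1}{87} - - \frac{1}{39}\right)^{2} - 18582 = 6 \left(\frac{23}{87} + \frac{1}{39}\right)^{2} - 18582 = 6 \left(\frac{328}{1131}\right)^{2} - 18582 = 6 \cdot \frac{107584}{1279161} - 18582 = \frac{215168}{426387} - 18582 = - \frac{7922908066}{426387}$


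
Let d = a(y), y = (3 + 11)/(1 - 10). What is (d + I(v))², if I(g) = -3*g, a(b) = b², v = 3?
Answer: 284089/6561 ≈ 43.300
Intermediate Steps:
y = -14/9 (y = 14/(-9) = 14*(-⅑) = -14/9 ≈ -1.5556)
d = 196/81 (d = (-14/9)² = 196/81 ≈ 2.4198)
(d + I(v))² = (196/81 - 3*3)² = (196/81 - 9)² = (-533/81)² = 284089/6561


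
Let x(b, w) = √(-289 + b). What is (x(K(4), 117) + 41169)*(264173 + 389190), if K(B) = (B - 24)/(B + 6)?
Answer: 26898301347 + 653363*I*√291 ≈ 2.6898e+10 + 1.1146e+7*I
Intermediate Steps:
K(B) = (-24 + B)/(6 + B)
(x(K(4), 117) + 41169)*(264173 + 389190) = (√(-289 + (-24 + 4)/(6 + 4)) + 41169)*(264173 + 389190) = (√(-289 - 20/10) + 41169)*653363 = (√(-289 + (⅒)*(-20)) + 41169)*653363 = (√(-289 - 2) + 41169)*653363 = (√(-291) + 41169)*653363 = (I*√291 + 41169)*653363 = (41169 + I*√291)*653363 = 26898301347 + 653363*I*√291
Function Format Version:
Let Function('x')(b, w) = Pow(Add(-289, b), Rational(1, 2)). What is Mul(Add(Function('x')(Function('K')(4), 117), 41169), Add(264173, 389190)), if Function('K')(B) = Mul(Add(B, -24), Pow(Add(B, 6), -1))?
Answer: Add(26898301347, Mul(653363, I, Pow(291, Rational(1, 2)))) ≈ Add(2.6898e+10, Mul(1.1146e+7, I))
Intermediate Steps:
Function('K')(B) = Mul(Pow(Add(6, B), -1), Add(-24, B)) (Function('K')(B) = Mul(Add(-24, B), Pow(Add(6, B), -1)) = Mul(Pow(Add(6, B), -1), Add(-24, B)))
Mul(Add(Function('x')(Function('K')(4), 117), 41169), Add(264173, 389190)) = Mul(Add(Pow(Add(-289, Mul(Pow(Add(6, 4), -1), Add(-24, 4))), Rational(1, 2)), 41169), Add(264173, 389190)) = Mul(Add(Pow(Add(-289, Mul(Pow(10, -1), -20)), Rational(1, 2)), 41169), 653363) = Mul(Add(Pow(Add(-289, Mul(Rational(1, 10), -20)), Rational(1, 2)), 41169), 653363) = Mul(Add(Pow(Add(-289, -2), Rational(1, 2)), 41169), 653363) = Mul(Add(Pow(-291, Rational(1, 2)), 41169), 653363) = Mul(Add(Mul(I, Pow(291, Rational(1, 2))), 41169), 653363) = Mul(Add(41169, Mul(I, Pow(291, Rational(1, 2)))), 653363) = Add(26898301347, Mul(653363, I, Pow(291, Rational(1, 2))))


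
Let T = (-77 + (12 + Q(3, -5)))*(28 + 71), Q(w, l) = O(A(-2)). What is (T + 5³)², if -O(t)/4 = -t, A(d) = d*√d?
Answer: 38561572 + 9995040*I*√2 ≈ 3.8562e+7 + 1.4135e+7*I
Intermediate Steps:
A(d) = d^(3/2)
O(t) = 4*t (O(t) = -(-4)*t = 4*t)
Q(w, l) = -8*I*√2 (Q(w, l) = 4*(-2)^(3/2) = 4*(-2*I*√2) = -8*I*√2)
T = -6435 - 792*I*√2 (T = (-77 + (12 - 8*I*√2))*(28 + 71) = (-65 - 8*I*√2)*99 = -6435 - 792*I*√2 ≈ -6435.0 - 1120.1*I)
(T + 5³)² = ((-6435 - 792*I*√2) + 5³)² = ((-6435 - 792*I*√2) + 125)² = (-6310 - 792*I*√2)²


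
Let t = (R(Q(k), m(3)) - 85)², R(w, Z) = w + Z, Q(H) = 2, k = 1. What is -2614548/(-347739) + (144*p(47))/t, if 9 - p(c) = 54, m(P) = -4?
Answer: 22396124/3361477 ≈ 6.6626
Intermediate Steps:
p(c) = -45 (p(c) = 9 - 1*54 = 9 - 54 = -45)
R(w, Z) = Z + w
t = 7569 (t = ((-4 + 2) - 85)² = (-2 - 85)² = (-87)² = 7569)
-2614548/(-347739) + (144*p(47))/t = -2614548/(-347739) + (144*(-45))/7569 = -2614548*(-1/347739) - 6480*1/7569 = 871516/115913 - 720/841 = 22396124/3361477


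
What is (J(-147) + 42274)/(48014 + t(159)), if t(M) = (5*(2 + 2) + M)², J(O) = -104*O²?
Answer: -2205062/80055 ≈ -27.544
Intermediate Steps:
t(M) = (20 + M)² (t(M) = (5*4 + M)² = (20 + M)²)
(J(-147) + 42274)/(48014 + t(159)) = (-104*(-147)² + 42274)/(48014 + (20 + 159)²) = (-104*21609 + 42274)/(48014 + 179²) = (-2247336 + 42274)/(48014 + 32041) = -2205062/80055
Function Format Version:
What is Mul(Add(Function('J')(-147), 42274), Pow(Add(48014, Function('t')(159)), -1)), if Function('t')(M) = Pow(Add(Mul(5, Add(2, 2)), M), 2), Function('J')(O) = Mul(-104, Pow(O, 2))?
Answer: Rational(-2205062, 80055) ≈ -27.544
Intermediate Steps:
Function('t')(M) = Pow(Add(20, M), 2) (Function('t')(M) = Pow(Add(Mul(5, 4), M), 2) = Pow(Add(20, M), 2))
Mul(Add(Function('J')(-147), 42274), Pow(Add(48014, Function('t')(159)), -1)) = Mul(Add(Mul(-104, Pow(-147, 2)), 42274), Pow(Add(48014, Pow(Add(20, 159), 2)), -1)) = Mul(Add(Mul(-104, 21609), 42274), Pow(Add(48014, Pow(179, 2)), -1)) = Mul(Add(-2247336, 42274), Pow(Add(48014, 32041), -1)) = Mul(-2205062, Pow(80055, -1)) = Mul(-2205062, Rational(1, 80055)) = Rational(-2205062, 80055)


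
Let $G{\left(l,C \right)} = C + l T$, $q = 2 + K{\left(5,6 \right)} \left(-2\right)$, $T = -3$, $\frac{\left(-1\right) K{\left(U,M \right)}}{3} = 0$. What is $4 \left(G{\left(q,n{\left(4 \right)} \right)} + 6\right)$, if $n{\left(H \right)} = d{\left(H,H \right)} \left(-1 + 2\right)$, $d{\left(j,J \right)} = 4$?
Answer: $16$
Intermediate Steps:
$K{\left(U,M \right)} = 0$ ($K{\left(U,M \right)} = \left(-3\right) 0 = 0$)
$n{\left(H \right)} = 4$ ($n{\left(H \right)} = 4 \left(-1 + 2\right) = 4 \cdot 1 = 4$)
$q = 2$ ($q = 2 + 0 \left(-2\right) = 2 + 0 = 2$)
$G{\left(l,C \right)} = C - 3 l$ ($G{\left(l,C \right)} = C + l \left(-3\right) = C - 3 l$)
$4 \left(G{\left(q,n{\left(4 \right)} \right)} + 6\right) = 4 \left(\left(4 - 6\right) + 6\right) = 4 \left(-2 + 6\right) = 4 \cdot 4 = 16$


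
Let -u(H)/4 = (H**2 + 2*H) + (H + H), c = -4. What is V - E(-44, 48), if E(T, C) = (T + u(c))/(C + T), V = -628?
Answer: -617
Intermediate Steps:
u(H) = -16*H - 4*H**2 (u(H) = -4*((H**2 + 2*H) + (H + H)) = -4*((H**2 + 2*H) + 2*H) = -4*(H**2 + 4*H) = -16*H - 4*H**2)
E(T, C) = T/(C + T) (E(T, C) = (T - 4*(-4)*(4 - 4))/(C + T) = (T - 4*(-4)*0)/(C + T) = (T + 0)/(C + T) = T/(C + T))
V - E(-44, 48) = -628 - (-44)/(48 - 44) = -628 - (-44)/4 = -628 - 1*(-11) = -628 + 11 = -617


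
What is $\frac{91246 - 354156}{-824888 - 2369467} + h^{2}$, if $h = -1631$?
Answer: $\frac{1699499770813}{638871} \approx 2.6602 \cdot 10^{6}$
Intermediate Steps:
$\frac{91246 - 354156}{-824888 - 2369467} + h^{2} = \frac{91246 - 354156}{-824888 - 2369467} + \left(-1631\right)^{2} = - \frac{262910}{-3194355} + 2660161 = \left(-262910\right) \left(- \frac{1}{3194355}\right) + 2660161 = \frac{52582}{638871} + 2660161 = \frac{1699499770813}{638871}$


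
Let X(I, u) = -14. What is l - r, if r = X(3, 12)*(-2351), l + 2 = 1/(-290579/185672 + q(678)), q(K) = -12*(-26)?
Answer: -1897247936188/57639085 ≈ -32916.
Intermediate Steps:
q(K) = 312
l = -115092498/57639085 (l = -2 + 1/(-290579/185672 + 312) = -2 + 1/(57639085/185672) = -2 + 185672/57639085 = -115092498/57639085 ≈ -1.9968)
r = 32914 (r = -14*(-2351) = 32914)
l - r = -115092498/57639085 - 1*32914 = -115092498/57639085 - 32914 = -1897247936188/57639085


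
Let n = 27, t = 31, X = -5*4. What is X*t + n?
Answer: -593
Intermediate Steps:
X = -20
X*t + n = -20*31 + 27 = -620 + 27 = -593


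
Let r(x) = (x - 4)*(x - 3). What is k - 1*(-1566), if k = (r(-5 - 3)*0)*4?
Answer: 1566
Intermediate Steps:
r(x) = (-4 + x)*(-3 + x)
k = 0 (k = ((12 + (-5 - 3)² - 7*(-5 - 3))*0)*4 = ((12 + (-8)² - 7*(-8))*0)*4 = ((12 + 64 + 56)*0)*4 = (132*0)*4 = 0*4 = 0)
k - 1*(-1566) = 0 - 1*(-1566) = 0 + 1566 = 1566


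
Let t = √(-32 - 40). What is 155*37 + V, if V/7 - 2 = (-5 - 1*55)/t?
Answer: 5749 + 35*I*√2 ≈ 5749.0 + 49.497*I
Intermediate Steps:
t = 6*I*√2 (t = √(-72) = 6*I*√2 ≈ 8.4853*I)
V = 14 + 35*I*√2 (V = 14 + 7*((-5 - 1*55)/((6*I*√2))) = 14 + 7*((-5 - 55)*(-I*√2/12)) = 14 + 7*(-(-5)*I*√2) = 14 + 7*(5*I*√2) = 14 + 35*I*√2 ≈ 14.0 + 49.497*I)
155*37 + V = 155*37 + (14 + 35*I*√2) = 5735 + (14 + 35*I*√2) = 5749 + 35*I*√2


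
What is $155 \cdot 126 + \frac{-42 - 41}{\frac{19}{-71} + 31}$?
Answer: $\frac{42608567}{2182} \approx 19527.0$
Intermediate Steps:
$155 \cdot 126 + \frac{-42 - 41}{\frac{19}{-71} + 31} = 19530 - \frac{83}{19 \left(- \frac{1}{71}\right) + 31} = 19530 - \frac{83}{- \frac{19}{71} + 31} = 19530 - \frac{83}{\frac{2182}{71}} = 19530 - \frac{5893}{2182} = \frac{42608567}{2182}$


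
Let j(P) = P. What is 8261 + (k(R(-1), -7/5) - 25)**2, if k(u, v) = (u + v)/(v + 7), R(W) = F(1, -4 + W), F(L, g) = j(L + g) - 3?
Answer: 35853/4 ≈ 8963.3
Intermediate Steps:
F(L, g) = -3 + L + g (F(L, g) = (L + g) - 3 = -3 + L + g)
R(W) = -6 + W (R(W) = -3 + 1 + (-4 + W) = -6 + W)
k(u, v) = (u + v)/(7 + v)
8261 + (k(R(-1), -7/5) - 25)**2 = 8261 + (((-6 - 1) - 7/5)/(7 - 7/5) - 25)**2 = 8261 + ((-7 - 7*1/5)/(7 - 7*1/5) - 25)**2 = 8261 + ((-7 - 7/5)/(7 - 7/5) - 25)**2 = 8261 + (-42/5/(28/5) - 25)**2 = 8261 + ((5/28)*(-42/5) - 25)**2 = 8261 + (-3/2 - 25)**2 = 8261 + (-53/2)**2 = 8261 + 2809/4 = 35853/4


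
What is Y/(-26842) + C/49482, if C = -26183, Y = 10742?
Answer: -617169865/664097922 ≈ -0.92934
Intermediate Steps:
Y/(-26842) + C/49482 = 10742/(-26842) - 26183/49482 = 10742*(-1/26842) - 26183*1/49482 = -5371/13421 - 26183/49482 = -617169865/664097922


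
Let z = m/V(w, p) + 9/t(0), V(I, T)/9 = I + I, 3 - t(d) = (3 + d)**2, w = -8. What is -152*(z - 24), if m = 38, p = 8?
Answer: 35245/9 ≈ 3916.1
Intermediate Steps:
t(d) = 3 - (3 + d)**2
V(I, T) = 18*I (V(I, T) = 9*(I + I) = 9*(2*I) = 18*I)
z = -127/72 (z = 38/((18*(-8))) + 9/(3 - (3 + 0)**2) = 38/(-144) + 9/(3 - 1*3**2) = 38*(-1/144) + 9/(3 - 1*9) = -19/72 + 9/(3 - 9) = -19/72 + 9/(-6) = -19/72 + 9*(-1/6) = -19/72 - 3/2 = -127/72 ≈ -1.7639)
-152*(z - 24) = -152*(-127/72 - 24) = -152*(-1855/72) = 35245/9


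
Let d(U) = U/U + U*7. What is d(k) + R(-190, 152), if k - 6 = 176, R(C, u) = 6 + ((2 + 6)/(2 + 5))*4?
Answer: 8999/7 ≈ 1285.6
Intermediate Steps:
R(C, u) = 74/7 (R(C, u) = 6 + (8/7)*4 = 6 + 32/7 = 74/7)
k = 182 (k = 6 + 176 = 182)
d(U) = 1 + 7*U
d(k) + R(-190, 152) = (1 + 7*182) + 74/7 = (1 + 1274) + 74/7 = 1275 + 74/7 = 8999/7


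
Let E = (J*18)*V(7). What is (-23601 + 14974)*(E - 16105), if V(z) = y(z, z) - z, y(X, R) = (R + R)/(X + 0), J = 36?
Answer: 166889315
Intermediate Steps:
y(X, R) = 2*R/X (y(X, R) = (2*R)/X = 2*R/X)
V(z) = 2 - z (V(z) = 2*z/z - z = 2 - z)
E = -3240 (E = (36*18)*(2 - 1*7) = 648*(2 - 7) = 648*(-5) = -3240)
(-23601 + 14974)*(E - 16105) = (-23601 + 14974)*(-3240 - 16105) = -8627*(-19345) = 166889315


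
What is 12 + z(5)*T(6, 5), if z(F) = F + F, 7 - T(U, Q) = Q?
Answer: 32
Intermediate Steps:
T(U, Q) = 7 - Q
z(F) = 2*F
12 + z(5)*T(6, 5) = 12 + (2*5)*(7 - 1*5) = 12 + 10*(7 - 5) = 12 + 10*2 = 12 + 20 = 32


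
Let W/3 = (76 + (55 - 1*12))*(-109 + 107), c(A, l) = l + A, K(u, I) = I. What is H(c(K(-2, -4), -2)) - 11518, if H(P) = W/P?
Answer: -11399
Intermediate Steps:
c(A, l) = A + l
W = -714 (W = 3*((76 + (55 - 1*12))*(-109 + 107)) = 3*((76 + (55 - 12))*(-2)) = 3*((76 + 43)*(-2)) = 3*(119*(-2)) = 3*(-238) = -714)
H(P) = -714/P
H(c(K(-2, -4), -2)) - 11518 = -714/(-4 - 2) - 11518 = -714/(-6) - 11518 = -714*(-⅙) - 11518 = 119 - 11518 = -11399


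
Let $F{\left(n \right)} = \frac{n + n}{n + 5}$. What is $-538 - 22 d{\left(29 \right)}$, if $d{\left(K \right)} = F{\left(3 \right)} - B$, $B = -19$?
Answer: $- \frac{1945}{2} \approx -972.5$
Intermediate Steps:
$F{\left(n \right)} = \frac{2 n}{5 + n}$
$d{\left(K \right)} = \frac{79}{4}$ ($d{\left(K \right)} = 2 \cdot 3 \frac{1}{5 + 3} - -19 = 2 \cdot 3 \cdot \frac{1}{8} + 19 = \frac{3}{4} + 19 = \frac{79}{4}$)
$-538 - 22 d{\left(29 \right)} = -538 - 22 \cdot \frac{79}{4} = -538 - \frac{869}{2} = - \frac{1945}{2}$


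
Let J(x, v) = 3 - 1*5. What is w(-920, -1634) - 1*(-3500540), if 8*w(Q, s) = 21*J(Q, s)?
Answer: 14002139/4 ≈ 3.5005e+6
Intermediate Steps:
J(x, v) = -2 (J(x, v) = 3 - 5 = -2)
w(Q, s) = -21/4 (w(Q, s) = (21*(-2))/8 = (⅛)*(-42) = -21/4)
w(-920, -1634) - 1*(-3500540) = -21/4 - 1*(-3500540) = -21/4 + 3500540 = 14002139/4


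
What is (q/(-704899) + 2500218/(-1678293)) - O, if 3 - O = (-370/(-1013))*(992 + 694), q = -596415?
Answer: 81514375436573204/133156267683699 ≈ 612.17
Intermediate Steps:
O = -620781/1013 (O = 3 - (-370/(-1013))*(992 + 694) = 3 - (-370*(-1/1013))*1686 = 3 - 370*1686/1013 = 3 - 1*623820/1013 = 3 - 623820/1013 = -620781/1013 ≈ -612.81)
(q/(-704899) + 2500218/(-1678293)) - O = (-596415/(-704899) + 2500218/(-1678293)) - 1*(-620781/1013) = (-596415*(-1/704899) + 2500218*(-1/1678293)) + 620781/1013 = (596415/704899 - 277802/186477) + 620781/1013 = -84604672043/131447450823 + 620781/1013 = 81514375436573204/133156267683699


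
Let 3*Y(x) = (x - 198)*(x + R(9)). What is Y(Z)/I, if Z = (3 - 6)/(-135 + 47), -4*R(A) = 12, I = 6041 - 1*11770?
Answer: -1515627/44365376 ≈ -0.034162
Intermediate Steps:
I = -5729 (I = 6041 - 11770 = -5729)
R(A) = -3 (R(A) = -1/4*12 = -3)
Z = 3/88 (Z = -3/(-88) = -3*(-1/88) = 3/88 ≈ 0.034091)
Y(x) = (-198 + x)*(-3 + x)/3 (Y(x) = ((x - 198)*(x - 3))/3 = ((-198 + x)*(-3 + x))/3 = (-198 + x)*(-3 + x)/3)
Y(Z)/I = (198 - 67*3/88 + (3/88)**2/3)/(-5729) = (198 - 201/88 + (1/3)*(9/7744))*(-1/5729) = (198 - 201/88 + 3/7744)*(-1/5729) = (1515627/7744)*(-1/5729) = -1515627/44365376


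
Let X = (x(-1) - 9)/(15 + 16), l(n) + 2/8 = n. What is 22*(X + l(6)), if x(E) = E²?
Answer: 7491/62 ≈ 120.82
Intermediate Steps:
l(n) = -¼ + n
X = -8/31 (X = ((-1)² - 9)/(15 + 16) = (1 - 9)/31 = -8*1/31 = -8/31 ≈ -0.25806)
22*(X + l(6)) = 22*(-8/31 + (-¼ + 6)) = 22*(-8/31 + 23/4) = 22*(681/124) = 7491/62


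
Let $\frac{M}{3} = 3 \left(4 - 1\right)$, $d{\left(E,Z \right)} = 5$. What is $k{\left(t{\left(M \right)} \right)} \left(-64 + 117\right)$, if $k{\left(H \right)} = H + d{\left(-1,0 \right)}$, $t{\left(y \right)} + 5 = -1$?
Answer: $-53$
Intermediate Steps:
$M = 27$ ($M = 3 \cdot 3 \left(4 - 1\right) = 3 \cdot 3 \cdot 3 = 3 \cdot 9 = 27$)
$t{\left(y \right)} = -6$ ($t{\left(y \right)} = -5 - 1 = -6$)
$k{\left(H \right)} = 5 + H$ ($k{\left(H \right)} = H + 5 = 5 + H$)
$k{\left(t{\left(M \right)} \right)} \left(-64 + 117\right) = \left(5 - 6\right) \left(-64 + 117\right) = \left(-1\right) 53 = -53$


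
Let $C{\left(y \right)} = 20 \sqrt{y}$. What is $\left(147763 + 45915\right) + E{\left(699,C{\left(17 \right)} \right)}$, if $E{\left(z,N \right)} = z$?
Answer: $194377$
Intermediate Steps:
$\left(147763 + 45915\right) + E{\left(699,C{\left(17 \right)} \right)} = \left(147763 + 45915\right) + 699 = 193678 + 699 = 194377$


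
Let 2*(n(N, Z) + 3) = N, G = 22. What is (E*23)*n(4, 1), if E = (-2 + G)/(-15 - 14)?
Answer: 460/29 ≈ 15.862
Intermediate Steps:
n(N, Z) = -3 + N/2
E = -20/29 (E = (-2 + 22)/(-15 - 14) = 20/(-29) = 20*(-1/29) = -20/29 ≈ -0.68966)
(E*23)*n(4, 1) = (-20/29*23)*(-3 + (½)*4) = -460*(-3 + 2)/29 = -460/29*(-1) = 460/29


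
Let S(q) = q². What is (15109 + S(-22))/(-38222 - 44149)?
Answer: -15593/82371 ≈ -0.18930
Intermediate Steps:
(15109 + S(-22))/(-38222 - 44149) = (15109 + (-22)²)/(-38222 - 44149) = (15109 + 484)/(-82371) = 15593*(-1/82371) = -15593/82371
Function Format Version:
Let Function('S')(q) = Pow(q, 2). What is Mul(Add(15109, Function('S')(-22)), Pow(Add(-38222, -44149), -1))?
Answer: Rational(-15593, 82371) ≈ -0.18930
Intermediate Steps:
Mul(Add(15109, Function('S')(-22)), Pow(Add(-38222, -44149), -1)) = Mul(Add(15109, Pow(-22, 2)), Pow(Add(-38222, -44149), -1)) = Mul(Add(15109, 484), Pow(-82371, -1)) = Mul(15593, Rational(-1, 82371)) = Rational(-15593, 82371)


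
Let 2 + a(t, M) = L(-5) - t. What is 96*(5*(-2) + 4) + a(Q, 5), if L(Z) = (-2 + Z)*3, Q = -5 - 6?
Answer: -588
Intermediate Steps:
Q = -11
L(Z) = -6 + 3*Z
a(t, M) = -23 - t (a(t, M) = -2 + ((-6 + 3*(-5)) - t) = -2 + ((-6 - 15) - t) = -2 + (-21 - t) = -23 - t)
96*(5*(-2) + 4) + a(Q, 5) = 96*(5*(-2) + 4) + (-23 - 1*(-11)) = 96*(-10 + 4) + (-23 + 11) = 96*(-6) - 12 = -576 - 12 = -588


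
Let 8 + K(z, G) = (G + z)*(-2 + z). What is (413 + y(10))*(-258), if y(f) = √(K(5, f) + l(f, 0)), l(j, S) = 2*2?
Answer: -106554 - 258*√41 ≈ -1.0821e+5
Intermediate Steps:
l(j, S) = 4
K(z, G) = -8 + (-2 + z)*(G + z) (K(z, G) = -8 + (G + z)*(-2 + z) = -8 + (-2 + z)*(G + z))
y(f) = √(11 + 3*f) (y(f) = √((-8 + 5² - 2*f - 2*5 + f*5) + 4) = √((-8 + 25 - 2*f - 10 + 5*f) + 4) = √((7 + 3*f) + 4) = √(11 + 3*f))
(413 + y(10))*(-258) = (413 + √(11 + 3*10))*(-258) = (413 + √(11 + 30))*(-258) = (413 + √41)*(-258) = -106554 - 258*√41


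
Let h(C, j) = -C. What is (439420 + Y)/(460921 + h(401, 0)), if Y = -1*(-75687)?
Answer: 515107/460520 ≈ 1.1185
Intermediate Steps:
Y = 75687
(439420 + Y)/(460921 + h(401, 0)) = (439420 + 75687)/(460921 - 1*401) = 515107/(460921 - 401) = 515107/460520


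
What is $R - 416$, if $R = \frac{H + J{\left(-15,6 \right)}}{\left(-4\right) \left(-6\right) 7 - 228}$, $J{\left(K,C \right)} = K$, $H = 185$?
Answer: $- \frac{2513}{6} \approx -418.83$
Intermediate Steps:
$R = - \frac{17}{6}$ ($R = \frac{185 - 15}{\left(-4\right) \left(-6\right) 7 - 228} = \frac{170}{24 \cdot 7 - 228} = \frac{170}{168 - 228} = \frac{170}{-60} = 170 \left(- \frac{1}{60}\right) = - \frac{17}{6} \approx -2.8333$)
$R - 416 = - \frac{17}{6} - 416 = - \frac{2513}{6}$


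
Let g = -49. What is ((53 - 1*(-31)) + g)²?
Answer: 1225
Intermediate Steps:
((53 - 1*(-31)) + g)² = ((53 - 1*(-31)) - 49)² = ((53 + 31) - 49)² = (84 - 49)² = 35² = 1225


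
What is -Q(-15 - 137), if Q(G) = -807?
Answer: 807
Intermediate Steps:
-Q(-15 - 137) = -1*(-807) = 807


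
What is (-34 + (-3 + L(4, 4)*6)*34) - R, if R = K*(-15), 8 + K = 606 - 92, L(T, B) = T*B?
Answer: 10718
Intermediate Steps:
L(T, B) = B*T
K = 506 (K = -8 + (606 - 92) = -8 + 514 = 506)
R = -7590 (R = 506*(-15) = -7590)
(-34 + (-3 + L(4, 4)*6)*34) - R = (-34 + (-3 + (4*4)*6)*34) - 1*(-7590) = (-34 + (-3 + 16*6)*34) + 7590 = (-34 + (-3 + 96)*34) + 7590 = (-34 + 93*34) + 7590 = (-34 + 3162) + 7590 = 3128 + 7590 = 10718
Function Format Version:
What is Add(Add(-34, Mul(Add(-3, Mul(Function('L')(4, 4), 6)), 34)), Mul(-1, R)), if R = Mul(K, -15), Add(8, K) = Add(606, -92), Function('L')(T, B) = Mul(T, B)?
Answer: 10718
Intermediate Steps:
Function('L')(T, B) = Mul(B, T)
K = 506 (K = Add(-8, Add(606, -92)) = Add(-8, 514) = 506)
R = -7590 (R = Mul(506, -15) = -7590)
Add(Add(-34, Mul(Add(-3, Mul(Function('L')(4, 4), 6)), 34)), Mul(-1, R)) = Add(Add(-34, Mul(Add(-3, Mul(Mul(4, 4), 6)), 34)), Mul(-1, -7590)) = Add(Add(-34, Mul(Add(-3, Mul(16, 6)), 34)), 7590) = Add(Add(-34, Mul(Add(-3, 96), 34)), 7590) = Add(Add(-34, Mul(93, 34)), 7590) = Add(Add(-34, 3162), 7590) = Add(3128, 7590) = 10718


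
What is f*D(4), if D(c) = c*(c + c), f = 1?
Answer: 32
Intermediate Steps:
D(c) = 2*c**2 (D(c) = c*(2*c) = 2*c**2)
f*D(4) = 1*(2*4**2) = 1*(2*16) = 1*32 = 32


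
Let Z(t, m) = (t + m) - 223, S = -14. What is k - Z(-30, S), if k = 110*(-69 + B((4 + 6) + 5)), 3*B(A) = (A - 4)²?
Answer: -8659/3 ≈ -2886.3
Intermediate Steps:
Z(t, m) = -223 + m + t (Z(t, m) = (m + t) - 223 = -223 + m + t)
B(A) = (-4 + A)²/3 (B(A) = (A - 4)²/3 = (-4 + A)²/3)
k = -9460/3 (k = 110*(-69 + (-4 + ((4 + 6) + 5))²/3) = 110*(-69 + (-4 + (10 + 5))²/3) = 110*(-69 + (-4 + 15)²/3) = 110*(-69 + (⅓)*11²) = 110*(-69 + (⅓)*121) = 110*(-69 + 121/3) = 110*(-86/3) = -9460/3 ≈ -3153.3)
k - Z(-30, S) = -9460/3 - (-223 - 14 - 30) = -9460/3 - 1*(-267) = -9460/3 + 267 = -8659/3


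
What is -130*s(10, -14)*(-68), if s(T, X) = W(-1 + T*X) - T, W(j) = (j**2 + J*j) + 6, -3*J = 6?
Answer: 178205560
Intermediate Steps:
J = -2 (J = -1/3*6 = -2)
W(j) = 6 + j**2 - 2*j (W(j) = (j**2 - 2*j) + 6 = 6 + j**2 - 2*j)
s(T, X) = 8 + (-1 + T*X)**2 - T - 2*T*X (s(T, X) = (6 + (-1 + T*X)**2 - 2*(-1 + T*X)) - T = (6 + (-1 + T*X)**2 + (2 - 2*T*X)) - T = (8 + (-1 + T*X)**2 - 2*T*X) - T = 8 + (-1 + T*X)**2 - T - 2*T*X)
-130*s(10, -14)*(-68) = -130*(8 + (-1 + 10*(-14))**2 - 1*10 - 2*10*(-14))*(-68) = -130*(8 + (-1 - 140)**2 - 10 + 280)*(-68) = -130*(8 + (-141)**2 - 10 + 280)*(-68) = -130*(8 + 19881 - 10 + 280)*(-68) = -130*20159*(-68) = -2620670*(-68) = 178205560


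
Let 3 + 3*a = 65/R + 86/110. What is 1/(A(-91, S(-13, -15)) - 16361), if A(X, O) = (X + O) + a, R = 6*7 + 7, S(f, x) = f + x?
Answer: -2695/44414401 ≈ -6.0679e-5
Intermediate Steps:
R = 49 (R = 42 + 7 = 49)
a = -801/2695 (a = -1 + (65/49 + 86/110)/3 = -1 + (65*(1/49) + 86*(1/110))/3 = -1 + (65/49 + 43/55)/3 = -1 + (⅓)*(5682/2695) = -1 + 1894/2695 = -801/2695 ≈ -0.29722)
A(X, O) = -801/2695 + O + X (A(X, O) = (X + O) - 801/2695 = (O + X) - 801/2695 = -801/2695 + O + X)
1/(A(-91, S(-13, -15)) - 16361) = 1/((-801/2695 + (-13 - 15) - 91) - 16361) = 1/((-801/2695 - 28 - 91) - 16361) = 1/(-321506/2695 - 16361) = 1/(-44414401/2695) = -2695/44414401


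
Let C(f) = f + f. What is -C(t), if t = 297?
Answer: -594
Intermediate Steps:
C(f) = 2*f
-C(t) = -2*297 = -1*594 = -594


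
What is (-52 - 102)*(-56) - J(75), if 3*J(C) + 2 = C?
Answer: 25799/3 ≈ 8599.7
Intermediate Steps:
J(C) = -2/3 + C/3
(-52 - 102)*(-56) - J(75) = (-52 - 102)*(-56) - (-2/3 + (1/3)*75) = -154*(-56) - (-2/3 + 25) = 8624 - 1*73/3 = 8624 - 73/3 = 25799/3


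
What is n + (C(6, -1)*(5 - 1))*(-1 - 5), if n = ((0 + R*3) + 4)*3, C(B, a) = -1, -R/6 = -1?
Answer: 90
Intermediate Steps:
R = 6 (R = -6*(-1) = 6)
n = 66 (n = ((0 + 6*3) + 4)*3 = ((0 + 18) + 4)*3 = (18 + 4)*3 = 22*3 = 66)
n + (C(6, -1)*(5 - 1))*(-1 - 5) = 66 + (-(5 - 1))*(-1 - 5) = 66 - 1*4*(-6) = 66 - 4*(-6) = 66 + 24 = 90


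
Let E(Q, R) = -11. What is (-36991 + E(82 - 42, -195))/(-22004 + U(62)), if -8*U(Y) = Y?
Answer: 49336/29349 ≈ 1.6810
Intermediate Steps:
U(Y) = -Y/8
(-36991 + E(82 - 42, -195))/(-22004 + U(62)) = (-36991 - 11)/(-22004 - 1/8*62) = -37002/(-22004 - 31/4) = -37002/(-88047/4) = -37002*(-4/88047) = 49336/29349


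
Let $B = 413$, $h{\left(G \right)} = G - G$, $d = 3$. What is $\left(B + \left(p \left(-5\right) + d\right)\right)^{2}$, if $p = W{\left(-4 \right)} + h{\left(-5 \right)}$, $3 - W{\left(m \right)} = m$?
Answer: $145161$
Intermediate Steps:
$h{\left(G \right)} = 0$
$W{\left(m \right)} = 3 - m$
$p = 7$ ($p = \left(3 - -4\right) + 0 = \left(3 + 4\right) + 0 = 7 + 0 = 7$)
$\left(B + \left(p \left(-5\right) + d\right)\right)^{2} = \left(413 + \left(7 \left(-5\right) + 3\right)\right)^{2} = \left(413 + \left(-35 + 3\right)\right)^{2} = \left(413 - 32\right)^{2} = 381^{2} = 145161$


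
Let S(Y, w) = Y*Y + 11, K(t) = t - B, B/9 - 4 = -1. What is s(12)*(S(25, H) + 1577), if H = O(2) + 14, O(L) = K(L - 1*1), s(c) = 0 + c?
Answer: 26556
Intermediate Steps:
B = 27 (B = 36 + 9*(-1) = 36 - 9 = 27)
s(c) = c
K(t) = -27 + t (K(t) = t - 1*27 = t - 27 = -27 + t)
O(L) = -28 + L (O(L) = -27 + (L - 1*1) = -27 + (L - 1) = -27 + (-1 + L) = -28 + L)
H = -12 (H = (-28 + 2) + 14 = -26 + 14 = -12)
S(Y, w) = 11 + Y**2 (S(Y, w) = Y**2 + 11 = 11 + Y**2)
s(12)*(S(25, H) + 1577) = 12*((11 + 25**2) + 1577) = 12*((11 + 625) + 1577) = 12*(636 + 1577) = 12*2213 = 26556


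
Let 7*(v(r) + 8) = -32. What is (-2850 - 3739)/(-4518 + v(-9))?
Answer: 46123/31714 ≈ 1.4543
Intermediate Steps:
v(r) = -88/7 (v(r) = -8 + (1/7)*(-32) = -8 - 32/7 = -88/7)
(-2850 - 3739)/(-4518 + v(-9)) = (-2850 - 3739)/(-4518 - 88/7) = -6589/(-31714/7) = -6589*(-7/31714) = 46123/31714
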